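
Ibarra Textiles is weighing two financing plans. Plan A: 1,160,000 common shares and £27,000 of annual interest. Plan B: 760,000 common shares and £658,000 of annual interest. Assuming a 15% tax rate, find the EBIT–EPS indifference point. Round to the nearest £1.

Set EPS_A = EPS_B: (EBIT − £27,000)(1 − 0.15) ÷ 1,160,000 = (EBIT − £658,000)(1 − 0.15) ÷ 760,000.
The (1 − t) factor cancels: (EBIT − 27,000) × 760,000 = (EBIT − 658,000) × 1,160,000.
EBIT × (1,160,000 − 760,000) = 658,000 × 1,160,000 − 27,000 × 760,000 = 742,760,000,000, so EBIT = 742,760,000,000 ÷ 400,000 = 1,856,900.00.

£1,856,900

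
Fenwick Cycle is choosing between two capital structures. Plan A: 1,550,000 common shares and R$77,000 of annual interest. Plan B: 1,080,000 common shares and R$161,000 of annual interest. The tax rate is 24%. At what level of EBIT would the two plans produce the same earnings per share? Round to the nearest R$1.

R$354,021

Set EPS_A = EPS_B: (EBIT − R$77,000)(1 − 0.24) ÷ 1,550,000 = (EBIT − R$161,000)(1 − 0.24) ÷ 1,080,000.
Cancelling (1 − t) and cross-multiplying: 1,080,000·(EBIT − 77,000) = 1,550,000·(EBIT − 161,000).
Solving, EBIT = (161,000·1,550,000 − 77,000·1,080,000) / (1,550,000 − 1,080,000) = 166,390,000,000 / 470,000 = 354,021.28.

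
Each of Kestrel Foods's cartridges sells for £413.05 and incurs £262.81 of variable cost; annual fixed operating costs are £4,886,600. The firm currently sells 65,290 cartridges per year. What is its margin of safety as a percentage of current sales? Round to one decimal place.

Unit CM = price − variable cost = £413.05 − £262.81 = £150.24. Break-even units = £4,886,600 ÷ £150.24 = 32,525.29; break-even revenue = 32,525.29 × £413.05 = £13,434,572.22.
Actual sales revenue = 65,290 × £413.05 = £26,968,034.50.
Margin of safety = (£26,968,034.50 − £13,434,572.22) ÷ £26,968,034.50 = 50.2%.

50.2%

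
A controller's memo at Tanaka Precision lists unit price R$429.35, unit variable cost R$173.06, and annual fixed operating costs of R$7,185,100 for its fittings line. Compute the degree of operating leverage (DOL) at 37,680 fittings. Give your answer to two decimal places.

3.91

Total contribution margin = 37,680 × R$256.29 = R$9,657,007.20.
EBIT = R$9,657,007.20 − R$7,185,100 = R$2,471,907.20.
Degree of operating leverage = R$9,657,007.20 / R$2,471,907.20 = 3.9067.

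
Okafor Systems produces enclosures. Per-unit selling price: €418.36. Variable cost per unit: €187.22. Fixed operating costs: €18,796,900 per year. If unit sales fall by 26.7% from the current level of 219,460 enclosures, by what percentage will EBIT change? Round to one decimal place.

-42.4%

Total contribution margin = 219,460 × €231.14 = €50,725,984.40.
Operating income = contribution − fixed costs = €50,725,984.40 − €18,796,900 = €31,929,084.40.
DOL = contribution ÷ EBIT = €50,725,984.40 ÷ €31,929,084.40 = 1.5887.
Operating income changes by 1.5887 × -26.7% = -42.4%.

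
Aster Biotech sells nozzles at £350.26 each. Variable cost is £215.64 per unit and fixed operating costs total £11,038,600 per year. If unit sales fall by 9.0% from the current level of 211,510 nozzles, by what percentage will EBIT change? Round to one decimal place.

Contribution at this volume is 211,510 × £134.62 = £28,473,476.20.
EBIT = £28,473,476.20 − £11,038,600 = £17,434,876.20.
DOL = contribution ÷ EBIT = £28,473,476.20 ÷ £17,434,876.20 = 1.6331.
Operating income changes by 1.6331 × -9.0% = -14.7%.

-14.7%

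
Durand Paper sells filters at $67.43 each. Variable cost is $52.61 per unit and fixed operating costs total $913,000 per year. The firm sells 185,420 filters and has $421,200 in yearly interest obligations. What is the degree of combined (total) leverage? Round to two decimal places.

At 185,420 units, contribution = 185,420 × $14.82 = $2,747,924.40.
Operating income = contribution − fixed costs = $2,747,924.40 − $913,000 = $1,834,924.40. Interest = $421,200.00, so EBIT − I = $1,413,724.40.
DCL = contribution ÷ (EBIT − I) = $2,747,924.40 ÷ $1,413,724.40 = 1.9437.

1.94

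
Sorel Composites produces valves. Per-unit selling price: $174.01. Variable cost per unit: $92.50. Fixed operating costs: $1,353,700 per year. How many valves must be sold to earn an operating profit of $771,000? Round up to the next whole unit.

Unit CM = price − variable cost = $174.01 − $92.50 = $81.51.
Required volume = (fixed costs + target profit) ÷ CM = ($1,353,700 + $771,000) ÷ $81.51 = 26,066.74, so 26,067 valves.

26,067 valves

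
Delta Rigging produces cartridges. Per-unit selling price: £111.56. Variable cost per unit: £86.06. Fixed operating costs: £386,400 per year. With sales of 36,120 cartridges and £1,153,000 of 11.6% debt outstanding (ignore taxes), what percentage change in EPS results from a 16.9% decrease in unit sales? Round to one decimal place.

Contribution at this volume is 36,120 × £25.50 = £921,060.00.
EBIT = £921,060.00 − £386,400 = £534,660.00.
After interest of £133,748.00, pre-tax earnings = £400,912.00.
DCL = total CM / (EBIT − I) = £921,060.00 / £400,912.00 = 2.2974.
%ΔEPS = DCL × %ΔSales = 2.2974 × -16.9% = -38.8%.

-38.8%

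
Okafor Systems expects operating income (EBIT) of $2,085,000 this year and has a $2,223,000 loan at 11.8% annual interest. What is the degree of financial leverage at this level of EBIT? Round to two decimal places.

Annual interest charges come to $262,314.00.
Degree of financial leverage = EBIT / (EBIT − interest) = $2,085,000 / $1,822,686.00 = 1.1439.

1.14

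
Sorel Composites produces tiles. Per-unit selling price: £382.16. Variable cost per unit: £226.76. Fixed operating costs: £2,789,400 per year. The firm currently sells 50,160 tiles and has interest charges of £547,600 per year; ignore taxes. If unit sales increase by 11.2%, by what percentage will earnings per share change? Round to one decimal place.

Contribution at this volume is 50,160 × £155.40 = £7,794,864.00.
Operating income = contribution − fixed costs = £7,794,864.00 − £2,789,400 = £5,005,464.00.
After interest of £547,600.00, pre-tax earnings = £4,457,864.00.
Degree of combined leverage = contribution ÷ (EBIT − I) = £7,794,864.00 ÷ £4,457,864.00 = 1.7486.
EPS therefore changes by 1.7486 × (+11.2%) = +19.6%.

+19.6%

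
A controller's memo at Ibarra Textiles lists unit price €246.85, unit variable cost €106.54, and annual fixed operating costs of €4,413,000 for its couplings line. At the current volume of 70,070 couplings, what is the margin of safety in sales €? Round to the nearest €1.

€9,532,906

Contribution margin per unit = €246.85 − €106.54 = €140.31. Break-even units = €4,413,000 ÷ €140.31 = 31,451.79; break-even revenue = 31,451.79 × €246.85 = €7,763,873.21.
Current sales = 70,070 × €246.85 = €17,296,779.50.
Margin of safety = €17,296,779.50 − €7,763,873.21 = €9,532,906.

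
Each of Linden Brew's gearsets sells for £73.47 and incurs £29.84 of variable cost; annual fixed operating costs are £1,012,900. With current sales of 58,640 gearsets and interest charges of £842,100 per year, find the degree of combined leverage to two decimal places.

At 58,640 units, contribution = 58,640 × £43.63 = £2,558,463.20.
EBIT = £2,558,463.20 − £1,012,900 = £1,545,563.20. Interest = £842,100.00.
DOL = £2,558,463.20 ÷ £1,545,563.20 = 1.6554; DFL = £1,545,563.20 ÷ £703,463.20 = 2.1971.
DCL = DOL × DFL = 1.6554 × 2.1971 = 3.6371.

3.64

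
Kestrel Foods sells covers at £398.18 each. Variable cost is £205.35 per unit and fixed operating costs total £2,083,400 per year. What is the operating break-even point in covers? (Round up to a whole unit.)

Contribution margin per unit = £398.18 − £205.35 = £192.83.
Units to break even: £2,083,400 ÷ £192.83 = 10,804.34, rounded up to 10,805.

10,805 covers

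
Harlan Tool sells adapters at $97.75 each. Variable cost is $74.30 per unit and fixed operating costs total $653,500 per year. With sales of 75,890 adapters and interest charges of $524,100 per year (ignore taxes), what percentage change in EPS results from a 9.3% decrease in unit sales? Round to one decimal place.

-27.5%

Total contribution margin = 75,890 × $23.45 = $1,779,620.50.
Subtracting fixed costs: EBIT = $1,779,620.50 − $653,500 = $1,126,120.50.
Interest = $524,100.00, so EBIT − I = $602,020.50.
DCL = total CM / (EBIT − I) = $1,779,620.50 / $602,020.50 = 2.9561.
%ΔEPS = DCL × %ΔSales = 2.9561 × -9.3% = -27.5%.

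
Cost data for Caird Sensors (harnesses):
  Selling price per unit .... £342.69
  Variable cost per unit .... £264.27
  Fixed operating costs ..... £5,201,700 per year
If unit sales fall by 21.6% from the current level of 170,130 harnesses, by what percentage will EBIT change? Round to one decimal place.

Contribution at this volume is 170,130 × £78.42 = £13,341,594.60.
EBIT = £13,341,594.60 − £5,201,700 = £8,139,894.60.
Degree of operating leverage = £13,341,594.60 / £8,139,894.60 = 1.6390.
Operating income changes by 1.6390 × -21.6% = -35.4%.

-35.4%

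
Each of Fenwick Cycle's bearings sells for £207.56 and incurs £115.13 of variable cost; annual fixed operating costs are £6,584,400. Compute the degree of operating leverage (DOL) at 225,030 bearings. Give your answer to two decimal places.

Contribution at this volume is 225,030 × £92.43 = £20,799,522.90.
Operating income = contribution − fixed costs = £20,799,522.90 − £6,584,400 = £14,215,122.90.
So DOL = total CM / EBIT = £20,799,522.90 / £14,215,122.90 = 1.4632.

1.46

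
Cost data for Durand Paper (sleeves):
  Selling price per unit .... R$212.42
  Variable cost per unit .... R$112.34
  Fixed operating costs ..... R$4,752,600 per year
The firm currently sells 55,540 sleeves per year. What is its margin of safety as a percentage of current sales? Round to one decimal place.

Unit CM = price − variable cost = R$212.42 − R$112.34 = R$100.08. Break-even units = R$4,752,600 ÷ R$100.08 = 47,488.01; break-even revenue = 47,488.01 × R$212.42 = R$10,087,403.00.
Current sales = 55,540 × R$212.42 = R$11,797,806.80.
Margin of safety = (R$11,797,806.80 − R$10,087,403.00) ÷ R$11,797,806.80 = 14.5%.

14.5%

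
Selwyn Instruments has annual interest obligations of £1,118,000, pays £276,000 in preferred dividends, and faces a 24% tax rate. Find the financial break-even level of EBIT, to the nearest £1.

£1,481,158

Grossing the preferred dividend up to pre-tax terms: £276,000 / (1 − 0.24) = £363,157.89.
Financial break-even EBIT = interest + D_p ÷ (1 − t) = £1,118,000 + £363,157.89 = £1,481,157.89.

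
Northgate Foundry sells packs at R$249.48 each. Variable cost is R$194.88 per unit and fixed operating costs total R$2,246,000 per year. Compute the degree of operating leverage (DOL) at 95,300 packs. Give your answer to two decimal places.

1.76

At 95,300 units, contribution = 95,300 × R$54.60 = R$5,203,380.00.
Operating income = contribution − fixed costs = R$5,203,380.00 − R$2,246,000 = R$2,957,380.00.
So DOL = total CM / EBIT = R$5,203,380.00 / R$2,957,380.00 = 1.7595.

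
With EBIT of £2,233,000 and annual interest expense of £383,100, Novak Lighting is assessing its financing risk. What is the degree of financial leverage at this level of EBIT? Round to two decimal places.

Interest = £383,100.00.
DFL = EBIT ÷ (EBIT − I) = £2,233,000 ÷ (£2,233,000 − £383,100.00) = £2,233,000 ÷ £1,849,900.00 = 1.2071.

1.21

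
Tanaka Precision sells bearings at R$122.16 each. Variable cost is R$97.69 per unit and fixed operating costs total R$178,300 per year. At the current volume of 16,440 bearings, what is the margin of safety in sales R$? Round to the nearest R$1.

R$1,118,195

Each unit contributes R$122.16 − R$97.69 = R$24.47. Break-even units = R$178,300 ÷ R$24.47 = 7,286.47; break-even revenue = 7,286.47 × R$122.16 = R$890,115.57.
Current sales = 16,440 × R$122.16 = R$2,008,310.40.
Margin of safety = R$2,008,310.40 − R$890,115.57 = R$1,118,195.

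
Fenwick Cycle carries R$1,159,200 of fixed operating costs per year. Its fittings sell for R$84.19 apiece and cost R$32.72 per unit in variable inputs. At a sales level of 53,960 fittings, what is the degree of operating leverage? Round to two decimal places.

Contribution at this volume is 53,960 × R$51.47 = R$2,777,321.20.
EBIT = R$2,777,321.20 − R$1,159,200 = R$1,618,121.20.
So DOL = total CM / EBIT = R$2,777,321.20 / R$1,618,121.20 = 1.7164.

1.72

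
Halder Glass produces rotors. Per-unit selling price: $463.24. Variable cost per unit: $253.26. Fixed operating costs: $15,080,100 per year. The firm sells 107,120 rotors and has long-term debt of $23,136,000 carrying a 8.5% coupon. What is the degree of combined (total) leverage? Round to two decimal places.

4.13

Total contribution margin = 107,120 × $209.98 = $22,493,057.60.
Subtracting fixed costs: EBIT = $22,493,057.60 − $15,080,100 = $7,412,957.60. Interest = $1,966,560.00.
DOL = $22,493,057.60 ÷ $7,412,957.60 = 3.0343; DFL = $7,412,957.60 ÷ $5,446,397.60 = 1.3611.
Combined leverage = 3.0343 × 1.3611 = 4.1300.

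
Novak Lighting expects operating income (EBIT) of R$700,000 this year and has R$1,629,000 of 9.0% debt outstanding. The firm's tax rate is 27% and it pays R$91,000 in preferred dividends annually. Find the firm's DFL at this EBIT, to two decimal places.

1.63

Interest = R$146,610.00.
Pre-tax preferred-dividend burden = R$91,000 ÷ (1 − 0.27) = R$124,657.53.
DFL = EBIT ÷ [EBIT − I − D_p/(1−t)] = R$700,000 ÷ [R$700,000 − R$146,610.00 − R$124,657.53] = R$700,000 ÷ R$428,732.47 = 1.6327.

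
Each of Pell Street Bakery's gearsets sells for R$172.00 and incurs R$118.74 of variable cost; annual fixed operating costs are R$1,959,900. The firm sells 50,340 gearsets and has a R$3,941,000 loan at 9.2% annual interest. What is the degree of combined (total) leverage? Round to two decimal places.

At 50,340 units, contribution = 50,340 × R$53.26 = R$2,681,108.40.
EBIT = R$2,681,108.40 − R$1,959,900 = R$721,208.40. Interest = R$362,572.00.
DOL = R$2,681,108.40 ÷ R$721,208.40 = 3.7175; DFL = R$721,208.40 ÷ R$358,636.40 = 2.0110.
Combined leverage = 3.7175 × 2.0110 = 7.4759.

7.48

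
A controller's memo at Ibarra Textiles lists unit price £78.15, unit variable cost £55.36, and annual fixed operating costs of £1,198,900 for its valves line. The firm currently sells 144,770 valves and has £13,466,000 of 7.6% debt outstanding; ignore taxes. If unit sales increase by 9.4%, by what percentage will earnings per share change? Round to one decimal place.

+28.8%

Total contribution margin = 144,770 × £22.79 = £3,299,308.30.
Operating income = contribution − fixed costs = £3,299,308.30 − £1,198,900 = £2,100,408.30.
After interest of £1,023,416.00, pre-tax earnings = £1,076,992.30.
Degree of combined leverage = contribution ÷ (EBIT − I) = £3,299,308.30 ÷ £1,076,992.30 = 3.0634.
%ΔEPS = DCL × %ΔSales = 3.0634 × +9.4% = +28.8%.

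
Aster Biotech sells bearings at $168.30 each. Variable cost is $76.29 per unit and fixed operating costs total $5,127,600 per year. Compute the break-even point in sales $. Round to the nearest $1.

$9,379,144

Contribution margin per unit = $168.30 − $76.29 = $92.01, a CM ratio of $92.01 ÷ $168.30 = 0.5467.
Break-even revenue = fixed costs × price ÷ CM = $5,127,600 × $168.30 ÷ $92.01 = $9,379,144.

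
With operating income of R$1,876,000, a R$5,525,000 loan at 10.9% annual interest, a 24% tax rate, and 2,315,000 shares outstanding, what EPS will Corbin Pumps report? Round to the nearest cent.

Interest = R$602,225.00, so EBT = R$1,876,000 − R$602,225.00 = R$1,273,775.00.
Net income = R$1,273,775.00 × (1 − 0.24) = R$968,069.00.
Per share: R$968,069.00 / 2,315,000 shares = R$0.42.

R$0.42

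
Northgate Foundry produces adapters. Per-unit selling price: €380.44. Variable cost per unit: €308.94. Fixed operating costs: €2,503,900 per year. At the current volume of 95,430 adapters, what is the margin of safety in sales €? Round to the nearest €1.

€22,982,540

Each unit contributes €380.44 − €308.94 = €71.50. Break-even units = €2,503,900 ÷ €71.50 = 35,019.58; break-even revenue = 35,019.58 × €380.44 = €13,322,849.17.
Current sales = 95,430 × €380.44 = €36,305,389.20.
Margin of safety = €36,305,389.20 − €13,322,849.17 = €22,982,540.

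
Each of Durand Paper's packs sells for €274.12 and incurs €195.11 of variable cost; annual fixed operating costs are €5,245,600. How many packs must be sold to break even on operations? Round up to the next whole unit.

Each unit contributes €274.12 − €195.11 = €79.01.
Units to break even: €5,245,600 ÷ €79.01 = 66,391.60, rounded up to 66,392.

66,392 packs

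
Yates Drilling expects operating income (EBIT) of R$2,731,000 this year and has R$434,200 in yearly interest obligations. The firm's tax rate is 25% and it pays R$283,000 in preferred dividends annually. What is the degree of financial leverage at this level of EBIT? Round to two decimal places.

1.42

Annual interest charges come to R$434,200.00.
Preferred dividends grossed up pre-tax: R$283,000 / (1 − 0.25) = R$377,333.33.
DFL = EBIT ÷ [EBIT − I − D_p/(1−t)] = R$2,731,000 ÷ [R$2,731,000 − R$434,200.00 − R$377,333.33] = R$2,731,000 ÷ R$1,919,466.67 = 1.4228.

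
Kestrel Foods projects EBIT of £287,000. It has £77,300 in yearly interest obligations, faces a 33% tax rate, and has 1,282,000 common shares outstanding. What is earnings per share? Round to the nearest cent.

£0.11

Interest = £77,300.00, so EBT = £287,000 − £77,300.00 = £209,700.00.
After tax at 33%: net income = £209,700.00 × 0.67 = £140,499.00.
EPS = £140,499.00 ÷ 1,282,000 = £0.11.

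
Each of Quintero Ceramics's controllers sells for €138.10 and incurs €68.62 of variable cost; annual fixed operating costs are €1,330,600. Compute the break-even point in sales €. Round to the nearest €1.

€2,644,730

CM per unit = €138.10 − €68.62 = €69.48; CM ratio = €69.48 / €138.10 = 0.5031.
Break-even sales = FC ÷ CM ratio = €1,330,600 × €138.10 / €69.48 = €2,644,730.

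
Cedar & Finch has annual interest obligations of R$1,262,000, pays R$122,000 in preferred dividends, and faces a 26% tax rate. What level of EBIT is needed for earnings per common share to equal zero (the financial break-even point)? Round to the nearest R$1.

Preferred dividends are paid after tax, so their pre-tax equivalent is R$122,000 ÷ (1 − 0.26) = R$164,864.86.
EPS = 0 when EBIT covers interest plus the pre-tax preferred burden: R$1,262,000 + R$164,864.86 = R$1,426,864.86.

R$1,426,865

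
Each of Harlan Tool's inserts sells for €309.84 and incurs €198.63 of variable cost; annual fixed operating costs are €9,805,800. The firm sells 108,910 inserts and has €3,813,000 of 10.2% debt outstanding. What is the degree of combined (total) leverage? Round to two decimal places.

Contribution at this volume is 108,910 × €111.21 = €12,111,881.10.
Subtracting fixed costs: EBIT = €12,111,881.10 − €9,805,800 = €2,306,081.10. Interest = €388,926.00.
DOL = €12,111,881.10 ÷ €2,306,081.10 = 5.2521; DFL = €2,306,081.10 ÷ €1,917,155.10 = 1.2029.
DCL = DOL × DFL = 5.2521 × 1.2029 = 6.3178.

6.32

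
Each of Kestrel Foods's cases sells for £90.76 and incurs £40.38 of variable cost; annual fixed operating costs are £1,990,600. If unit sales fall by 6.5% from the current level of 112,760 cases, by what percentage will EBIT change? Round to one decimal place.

Total contribution margin = 112,760 × £50.38 = £5,680,848.80.
Operating income = contribution − fixed costs = £5,680,848.80 − £1,990,600 = £3,690,248.80.
Degree of operating leverage = £5,680,848.80 / £3,690,248.80 = 1.5394.
Operating income changes by 1.5394 × -6.5% = -10.0%.

-10.0%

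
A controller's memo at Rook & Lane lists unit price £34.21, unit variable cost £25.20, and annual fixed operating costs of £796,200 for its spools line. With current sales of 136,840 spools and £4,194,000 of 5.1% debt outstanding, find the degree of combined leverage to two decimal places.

5.53

Total contribution margin = 136,840 × £9.01 = £1,232,928.40.
Subtracting fixed costs: EBIT = £1,232,928.40 − £796,200 = £436,728.40. Interest = £213,894.00, so EBIT − I = £222,834.40.
Degree of total leverage = total CM / (EBIT − interest) = £1,232,928.40 / £222,834.40 = 5.5329.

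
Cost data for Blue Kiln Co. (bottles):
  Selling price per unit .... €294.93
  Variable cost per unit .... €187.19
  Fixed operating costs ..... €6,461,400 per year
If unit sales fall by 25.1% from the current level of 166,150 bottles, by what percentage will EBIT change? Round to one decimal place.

-39.3%

Total contribution margin = 166,150 × €107.74 = €17,901,001.00.
EBIT = €17,901,001.00 − €6,461,400 = €11,439,601.00.
DOL = contribution ÷ EBIT = €17,901,001.00 ÷ €11,439,601.00 = 1.5648.
%ΔEBIT = DOL × %ΔSales = 1.5648 × -25.1% = -39.3%.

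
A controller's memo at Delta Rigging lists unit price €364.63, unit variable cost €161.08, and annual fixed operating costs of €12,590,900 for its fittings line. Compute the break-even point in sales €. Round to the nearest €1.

Contribution margin per unit = €364.63 − €161.08 = €203.55, a CM ratio of €203.55 ÷ €364.63 = 0.5582.
Break-even sales = FC ÷ CM ratio = €12,590,900 × €364.63 / €203.55 = €22,554,752.

€22,554,752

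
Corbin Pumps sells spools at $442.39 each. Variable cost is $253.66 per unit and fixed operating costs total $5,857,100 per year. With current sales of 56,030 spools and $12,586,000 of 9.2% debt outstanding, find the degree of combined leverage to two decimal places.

2.97

At 56,030 units, contribution = 56,030 × $188.73 = $10,574,541.90.
Subtracting fixed costs: EBIT = $10,574,541.90 − $5,857,100 = $4,717,441.90. Interest = $1,157,912.00.
DOL = $10,574,541.90 ÷ $4,717,441.90 = 2.2416; DFL = $4,717,441.90 ÷ $3,559,529.90 = 1.3253.
DCL = DOL × DFL = 2.2416 × 1.3253 = 2.9708.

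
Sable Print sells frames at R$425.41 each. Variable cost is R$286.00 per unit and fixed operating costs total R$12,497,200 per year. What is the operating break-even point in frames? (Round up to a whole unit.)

Each unit contributes R$425.41 − R$286.00 = R$139.41.
Break-even volume = fixed costs ÷ CM per unit = R$12,497,200 ÷ R$139.41 = 89,643.50, so 89,644 frames.

89,644 frames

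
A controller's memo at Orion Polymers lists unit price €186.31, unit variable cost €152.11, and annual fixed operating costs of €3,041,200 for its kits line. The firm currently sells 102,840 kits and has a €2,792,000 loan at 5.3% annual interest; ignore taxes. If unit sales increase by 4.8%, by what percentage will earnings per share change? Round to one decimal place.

Contribution at this volume is 102,840 × €34.20 = €3,517,128.00.
Operating income = contribution − fixed costs = €3,517,128.00 − €3,041,200 = €475,928.00.
Interest = €147,976.00, so EBIT − I = €327,952.00.
DCL = total CM / (EBIT − I) = €3,517,128.00 / €327,952.00 = 10.7245.
%ΔEPS = DCL × %ΔSales = 10.7245 × +4.8% = +51.5%.

+51.5%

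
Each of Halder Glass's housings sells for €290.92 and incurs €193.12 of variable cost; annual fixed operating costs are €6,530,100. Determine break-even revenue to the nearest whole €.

€19,424,711

Contribution margin per unit = €290.92 − €193.12 = €97.80, a CM ratio of €97.80 ÷ €290.92 = 0.3362.
Break-even sales = FC ÷ CM ratio = €6,530,100 × €290.92 / €97.80 = €19,424,711.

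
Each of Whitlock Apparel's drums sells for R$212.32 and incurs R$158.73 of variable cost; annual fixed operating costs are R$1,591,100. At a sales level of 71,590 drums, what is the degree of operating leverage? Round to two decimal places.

At 71,590 units, contribution = 71,590 × R$53.59 = R$3,836,508.10.
Operating income = contribution − fixed costs = R$3,836,508.10 − R$1,591,100 = R$2,245,408.10.
So DOL = total CM / EBIT = R$3,836,508.10 / R$2,245,408.10 = 1.7086.

1.71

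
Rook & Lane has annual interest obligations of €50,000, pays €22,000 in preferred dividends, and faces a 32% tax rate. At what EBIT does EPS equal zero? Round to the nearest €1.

Grossing the preferred dividend up to pre-tax terms: €22,000 / (1 − 0.32) = €32,352.94.
Financial break-even EBIT = interest + D_p ÷ (1 − t) = €50,000 + €32,352.94 = €82,352.94.

€82,353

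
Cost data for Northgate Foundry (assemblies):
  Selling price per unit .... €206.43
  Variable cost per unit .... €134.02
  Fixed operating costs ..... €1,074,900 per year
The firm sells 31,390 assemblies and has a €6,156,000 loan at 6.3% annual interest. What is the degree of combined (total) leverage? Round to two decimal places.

2.81

Contribution at this volume is 31,390 × €72.41 = €2,272,949.90.
EBIT = €2,272,949.90 − €1,074,900 = €1,198,049.90. Interest = €387,828.00, so EBIT − I = €810,221.90.
Degree of total leverage = total CM / (EBIT − interest) = €2,272,949.90 / €810,221.90 = 2.8053.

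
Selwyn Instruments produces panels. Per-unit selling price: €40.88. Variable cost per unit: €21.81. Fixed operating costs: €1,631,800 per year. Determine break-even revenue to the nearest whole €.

€3,498,059

Contribution margin per unit = €40.88 − €21.81 = €19.07, a CM ratio of €19.07 ÷ €40.88 = 0.4665.
Break-even revenue = fixed costs × price ÷ CM = €1,631,800 × €40.88 ÷ €19.07 = €3,498,059.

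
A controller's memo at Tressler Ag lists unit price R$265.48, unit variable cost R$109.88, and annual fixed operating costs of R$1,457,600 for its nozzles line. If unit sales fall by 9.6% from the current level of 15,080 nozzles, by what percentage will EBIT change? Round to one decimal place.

Total contribution margin = 15,080 × R$155.60 = R$2,346,448.00.
EBIT = R$2,346,448.00 − R$1,457,600 = R$888,848.00.
Degree of operating leverage = R$2,346,448.00 / R$888,848.00 = 2.6399.
Operating income changes by 2.6399 × -9.6% = -25.3%.

-25.3%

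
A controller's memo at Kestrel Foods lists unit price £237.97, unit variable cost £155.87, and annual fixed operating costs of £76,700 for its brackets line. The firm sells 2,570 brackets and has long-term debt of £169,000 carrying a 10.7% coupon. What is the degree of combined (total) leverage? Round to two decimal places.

Total contribution margin = 2,570 × £82.10 = £210,997.00.
Operating income = contribution − fixed costs = £210,997.00 − £76,700 = £134,297.00. Interest = £18,083.00, so EBIT − I = £116,214.00.
Degree of total leverage = total CM / (EBIT − interest) = £210,997.00 / £116,214.00 = 1.8156.

1.82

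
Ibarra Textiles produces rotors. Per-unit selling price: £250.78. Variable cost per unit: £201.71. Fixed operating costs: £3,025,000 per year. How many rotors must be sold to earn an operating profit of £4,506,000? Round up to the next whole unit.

Each unit contributes £250.78 − £201.71 = £49.07.
Need Q such that Q × £49.07 − £3,025,000 = £4,506,000, i.e. Q = £7,531,000 / £49.07 = 153,474.63 → 153,475.

153,475 rotors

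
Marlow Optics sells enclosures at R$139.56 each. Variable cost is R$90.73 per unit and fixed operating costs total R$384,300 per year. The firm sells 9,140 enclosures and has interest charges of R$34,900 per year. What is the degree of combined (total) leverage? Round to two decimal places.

16.47

Contribution at this volume is 9,140 × R$48.83 = R$446,306.20.
EBIT = R$446,306.20 − R$384,300 = R$62,006.20. Interest = R$34,900.00, so EBIT − I = R$27,106.20.
DCL = contribution ÷ (EBIT − I) = R$446,306.20 ÷ R$27,106.20 = 16.4651.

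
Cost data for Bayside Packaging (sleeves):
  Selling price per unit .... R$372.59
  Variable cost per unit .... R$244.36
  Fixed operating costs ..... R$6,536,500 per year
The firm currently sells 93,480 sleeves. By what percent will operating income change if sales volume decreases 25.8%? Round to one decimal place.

-56.7%

Contribution at this volume is 93,480 × R$128.23 = R$11,986,940.40.
Operating income = contribution − fixed costs = R$11,986,940.40 − R$6,536,500 = R$5,450,440.40.
Degree of operating leverage = R$11,986,940.40 / R$5,450,440.40 = 2.1993.
Operating income changes by 2.1993 × -25.8% = -56.7%.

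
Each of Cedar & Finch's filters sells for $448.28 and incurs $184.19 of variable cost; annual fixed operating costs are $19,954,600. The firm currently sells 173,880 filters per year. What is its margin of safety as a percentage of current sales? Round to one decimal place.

Unit CM = price − variable cost = $448.28 − $184.19 = $264.09. Break-even units = $19,954,600 ÷ $264.09 = 75,559.85; break-even revenue = 75,559.85 × $448.28 = $33,871,968.22.
Actual sales revenue = 173,880 × $448.28 = $77,946,926.40.
Margin of safety = ($77,946,926.40 − $33,871,968.22) ÷ $77,946,926.40 = 56.5%.

56.5%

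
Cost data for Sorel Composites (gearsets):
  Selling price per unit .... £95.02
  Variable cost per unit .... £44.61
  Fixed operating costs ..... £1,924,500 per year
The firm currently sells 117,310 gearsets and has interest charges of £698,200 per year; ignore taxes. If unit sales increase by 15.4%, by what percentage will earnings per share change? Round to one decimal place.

+27.7%

Contribution at this volume is 117,310 × £50.41 = £5,913,597.10.
Subtracting fixed costs: EBIT = £5,913,597.10 − £1,924,500 = £3,989,097.10.
After interest of £698,200.00, pre-tax earnings = £3,290,897.10.
DCL = total CM / (EBIT − I) = £5,913,597.10 / £3,290,897.10 = 1.7970.
%ΔEPS = DCL × %ΔSales = 1.7970 × +15.4% = +27.7%.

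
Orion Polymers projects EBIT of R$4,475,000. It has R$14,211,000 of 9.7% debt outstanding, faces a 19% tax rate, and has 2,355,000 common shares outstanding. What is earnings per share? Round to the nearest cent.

Interest = R$1,378,467.00, so EBT = R$4,475,000 − R$1,378,467.00 = R$3,096,533.00.
After tax at 19%: net income = R$3,096,533.00 × 0.81 = R$2,508,191.73.
EPS = R$2,508,191.73 ÷ 2,355,000 = R$1.07.

R$1.07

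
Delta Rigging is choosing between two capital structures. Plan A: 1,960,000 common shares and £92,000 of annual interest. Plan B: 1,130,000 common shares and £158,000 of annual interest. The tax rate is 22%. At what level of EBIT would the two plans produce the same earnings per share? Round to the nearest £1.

£247,855

Set EPS_A = EPS_B: (EBIT − £92,000)(1 − 0.22) ÷ 1,960,000 = (EBIT − £158,000)(1 − 0.22) ÷ 1,130,000.
The (1 − t) factor cancels: (EBIT − 92,000) × 1,130,000 = (EBIT − 158,000) × 1,960,000.
Solving, EBIT = (158,000·1,960,000 − 92,000·1,130,000) / (1,960,000 − 1,130,000) = 205,720,000,000 / 830,000 = 247,855.42.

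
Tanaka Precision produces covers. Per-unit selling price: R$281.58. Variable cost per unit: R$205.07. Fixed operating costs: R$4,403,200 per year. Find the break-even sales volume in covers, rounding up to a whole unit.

57,551 covers

Contribution margin per unit = R$281.58 − R$205.07 = R$76.51.
Break-even volume = fixed costs ÷ CM per unit = R$4,403,200 ÷ R$76.51 = 57,550.65, so 57,551 covers.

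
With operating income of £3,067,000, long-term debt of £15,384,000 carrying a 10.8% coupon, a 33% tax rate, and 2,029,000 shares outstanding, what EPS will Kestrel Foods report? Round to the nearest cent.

£0.46

Interest = £1,661,472.00, so EBT = £3,067,000 − £1,661,472.00 = £1,405,528.00.
After tax at 33%: net income = £1,405,528.00 × 0.67 = £941,703.76.
Per share: £941,703.76 / 2,029,000 shares = £0.46.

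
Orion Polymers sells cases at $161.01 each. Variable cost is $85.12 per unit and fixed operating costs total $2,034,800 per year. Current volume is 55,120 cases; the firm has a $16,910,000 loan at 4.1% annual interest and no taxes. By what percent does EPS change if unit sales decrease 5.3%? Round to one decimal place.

-15.2%

Contribution at this volume is 55,120 × $75.89 = $4,183,056.80.
EBIT = $4,183,056.80 − $2,034,800 = $2,148,256.80.
After interest of $693,310.00, pre-tax earnings = $1,454,946.80.
DCL = total CM / (EBIT − I) = $4,183,056.80 / $1,454,946.80 = 2.8751.
%ΔEPS = DCL × %ΔSales = 2.8751 × -5.3% = -15.2%.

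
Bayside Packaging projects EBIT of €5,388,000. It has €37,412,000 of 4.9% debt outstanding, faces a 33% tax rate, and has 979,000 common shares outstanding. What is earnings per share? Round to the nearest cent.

€2.43

Pre-tax income = €5,388,000 − €1,833,188.00 = €3,554,812.00.
After tax at 33%: net income = €3,554,812.00 × 0.67 = €2,381,724.04.
EPS = €2,381,724.04 ÷ 979,000 = €2.43.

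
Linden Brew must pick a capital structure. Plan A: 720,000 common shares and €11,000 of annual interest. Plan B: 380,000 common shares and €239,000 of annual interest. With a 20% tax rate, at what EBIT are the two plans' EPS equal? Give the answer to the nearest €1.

At indifference, (EBIT − 11,000)(1 − t)/720,000 = (EBIT − 239,000)(1 − t)/380,000.
The (1 − t) factor cancels: (EBIT − 11,000) × 380,000 = (EBIT − 239,000) × 720,000.
Solving, EBIT = (239,000·720,000 − 11,000·380,000) / (720,000 − 380,000) = 167,900,000,000 / 340,000 = 493,823.53.

€493,824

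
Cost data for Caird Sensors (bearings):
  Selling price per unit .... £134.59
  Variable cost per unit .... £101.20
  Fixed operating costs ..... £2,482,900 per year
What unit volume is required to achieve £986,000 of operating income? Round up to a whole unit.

103,891 bearings

Unit CM = price − variable cost = £134.59 − £101.20 = £33.39.
Required volume = (fixed costs + target profit) ÷ CM = (£2,482,900 + £986,000) ÷ £33.39 = 103,890.39, so 103,891 bearings.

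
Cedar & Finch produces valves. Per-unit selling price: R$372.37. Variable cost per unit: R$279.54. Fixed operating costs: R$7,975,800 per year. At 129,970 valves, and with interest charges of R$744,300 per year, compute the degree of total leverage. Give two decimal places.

3.61

At 129,970 units, contribution = 129,970 × R$92.83 = R$12,065,115.10.
Subtracting fixed costs: EBIT = R$12,065,115.10 − R$7,975,800 = R$4,089,315.10. Interest = R$744,300.00.
DOL = R$12,065,115.10 ÷ R$4,089,315.10 = 2.9504; DFL = R$4,089,315.10 ÷ R$3,345,015.10 = 1.2225.
Combined leverage = 2.9504 × 1.2225 = 3.6069.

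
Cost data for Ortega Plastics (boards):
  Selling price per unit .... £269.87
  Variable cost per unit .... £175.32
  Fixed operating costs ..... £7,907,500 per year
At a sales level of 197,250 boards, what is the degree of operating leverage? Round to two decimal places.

1.74

Contribution at this volume is 197,250 × £94.55 = £18,649,987.50.
Operating income = contribution − fixed costs = £18,649,987.50 − £7,907,500 = £10,742,487.50.
Degree of operating leverage = £18,649,987.50 / £10,742,487.50 = 1.7361.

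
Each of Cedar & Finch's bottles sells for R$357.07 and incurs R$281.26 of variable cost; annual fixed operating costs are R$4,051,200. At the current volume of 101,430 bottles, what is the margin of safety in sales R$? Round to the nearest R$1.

Contribution margin per unit = R$357.07 − R$281.26 = R$75.81. Break-even units = R$4,051,200 ÷ R$75.81 = 53,438.86; break-even revenue = 53,438.86 × R$357.07 = R$19,081,413.85.
Actual sales revenue = 101,430 × R$357.07 = R$36,217,610.10.
Margin of safety = R$36,217,610.10 − R$19,081,413.85 = R$17,136,196.

R$17,136,196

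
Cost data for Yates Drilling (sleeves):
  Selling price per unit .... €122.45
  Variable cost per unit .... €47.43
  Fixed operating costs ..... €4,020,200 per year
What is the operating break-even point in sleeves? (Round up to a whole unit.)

53,589 sleeves

Each unit contributes €122.45 − €47.43 = €75.02.
Units to break even: €4,020,200 ÷ €75.02 = 53,588.38, rounded up to 53,589.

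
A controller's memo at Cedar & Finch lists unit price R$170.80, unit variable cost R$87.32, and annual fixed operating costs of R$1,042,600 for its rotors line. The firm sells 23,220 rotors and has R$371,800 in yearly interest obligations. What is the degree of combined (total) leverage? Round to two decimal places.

3.70

Contribution at this volume is 23,220 × R$83.48 = R$1,938,405.60.
EBIT = R$1,938,405.60 − R$1,042,600 = R$895,805.60. Interest = R$371,800.00, so EBIT − I = R$524,005.60.
DCL = contribution ÷ (EBIT − I) = R$1,938,405.60 ÷ R$524,005.60 = 3.6992.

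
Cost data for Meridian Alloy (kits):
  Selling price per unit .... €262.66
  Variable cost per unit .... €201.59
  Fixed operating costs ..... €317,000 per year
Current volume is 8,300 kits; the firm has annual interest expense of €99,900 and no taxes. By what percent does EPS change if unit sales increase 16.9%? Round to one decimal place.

+95.2%

At 8,300 units, contribution = 8,300 × €61.07 = €506,881.00.
EBIT = €506,881.00 − €317,000 = €189,881.00.
After interest of €99,900.00, pre-tax earnings = €89,981.00.
Degree of combined leverage = contribution ÷ (EBIT − I) = €506,881.00 ÷ €89,981.00 = 5.6332.
%ΔEPS = DCL × %ΔSales = 5.6332 × +16.9% = +95.2%.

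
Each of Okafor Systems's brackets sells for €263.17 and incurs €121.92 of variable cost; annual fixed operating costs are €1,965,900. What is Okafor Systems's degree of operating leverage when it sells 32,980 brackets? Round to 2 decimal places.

Total contribution margin = 32,980 × €141.25 = €4,658,425.00.
Subtracting fixed costs: EBIT = €4,658,425.00 − €1,965,900 = €2,692,525.00.
DOL = contribution ÷ EBIT = €4,658,425.00 ÷ €2,692,525.00 = 1.7301.

1.73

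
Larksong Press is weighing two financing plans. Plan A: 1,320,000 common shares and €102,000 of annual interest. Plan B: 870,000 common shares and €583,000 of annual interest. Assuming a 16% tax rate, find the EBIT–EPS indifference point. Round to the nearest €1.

Set EPS_A = EPS_B: (EBIT − €102,000)(1 − 0.16) ÷ 1,320,000 = (EBIT − €583,000)(1 − 0.16) ÷ 870,000.
The (1 − t) factor cancels: (EBIT − 102,000) × 870,000 = (EBIT − 583,000) × 1,320,000.
EBIT × (1,320,000 − 870,000) = 583,000 × 1,320,000 − 102,000 × 870,000 = 680,820,000,000, so EBIT = 680,820,000,000 ÷ 450,000 = 1,512,933.33.

€1,512,933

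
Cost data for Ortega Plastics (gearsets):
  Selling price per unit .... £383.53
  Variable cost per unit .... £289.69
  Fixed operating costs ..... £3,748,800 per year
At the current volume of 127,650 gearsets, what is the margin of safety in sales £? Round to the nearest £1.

£33,636,022

Contribution margin per unit = £383.53 − £289.69 = £93.84. Break-even units = £3,748,800 ÷ £93.84 = 39,948.85; break-even revenue = 39,948.85 × £383.53 = £15,321,582.10.
Current sales = 127,650 × £383.53 = £48,957,604.50.
Margin of safety = £48,957,604.50 − £15,321,582.10 = £33,636,022.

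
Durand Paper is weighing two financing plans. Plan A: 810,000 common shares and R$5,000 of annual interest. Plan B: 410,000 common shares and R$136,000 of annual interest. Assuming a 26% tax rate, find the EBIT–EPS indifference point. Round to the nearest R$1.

At indifference, (EBIT − 5,000)(1 − t)/810,000 = (EBIT − 136,000)(1 − t)/410,000.
Cancelling (1 − t) and cross-multiplying: 410,000·(EBIT − 5,000) = 810,000·(EBIT − 136,000).
Solving, EBIT = (136,000·810,000 − 5,000·410,000) / (810,000 − 410,000) = 108,110,000,000 / 400,000 = 270,275.00.

R$270,275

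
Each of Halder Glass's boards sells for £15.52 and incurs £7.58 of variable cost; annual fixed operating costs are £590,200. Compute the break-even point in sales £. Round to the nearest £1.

£1,153,640

Contribution margin per unit = £15.52 − £7.58 = £7.94, a CM ratio of £7.94 ÷ £15.52 = 0.5116.
Break-even revenue = fixed costs × price ÷ CM = £590,200 × £15.52 ÷ £7.94 = £1,153,640.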